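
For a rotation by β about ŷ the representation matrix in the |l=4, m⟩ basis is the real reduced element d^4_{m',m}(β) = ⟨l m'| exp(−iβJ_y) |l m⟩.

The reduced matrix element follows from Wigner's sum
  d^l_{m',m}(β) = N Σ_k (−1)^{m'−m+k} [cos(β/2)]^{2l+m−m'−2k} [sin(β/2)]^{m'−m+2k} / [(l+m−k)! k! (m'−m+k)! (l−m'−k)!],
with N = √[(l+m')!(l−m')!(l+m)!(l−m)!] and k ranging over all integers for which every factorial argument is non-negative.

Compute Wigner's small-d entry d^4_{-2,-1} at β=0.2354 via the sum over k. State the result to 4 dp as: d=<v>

d^4_{-2,-1}(β=0.2354) via Wigner's sum:
With c≡cos(β/2)=0.993081 and s≡sin(β/2)=0.117428, N=[2·720·6·120]^{1/2}=1018.233765
k∈{1,2,3} keeps every argument non-negative
  k=1: (−1)^0·1018.2338/(240)·0.9931^7·0.1174^1 = +0.474573
  k=2: (−1)^1·1018.2338/(48)·0.9931^5·0.1174^3 = -0.033178
  k=3: (−1)^2·1018.2338/(72)·0.9931^3·0.1174^5 = +0.000309
d^4_{-2,-1}(0.2354) = +0.474573 -0.033178 +0.000309 = +0.441705

d=0.4417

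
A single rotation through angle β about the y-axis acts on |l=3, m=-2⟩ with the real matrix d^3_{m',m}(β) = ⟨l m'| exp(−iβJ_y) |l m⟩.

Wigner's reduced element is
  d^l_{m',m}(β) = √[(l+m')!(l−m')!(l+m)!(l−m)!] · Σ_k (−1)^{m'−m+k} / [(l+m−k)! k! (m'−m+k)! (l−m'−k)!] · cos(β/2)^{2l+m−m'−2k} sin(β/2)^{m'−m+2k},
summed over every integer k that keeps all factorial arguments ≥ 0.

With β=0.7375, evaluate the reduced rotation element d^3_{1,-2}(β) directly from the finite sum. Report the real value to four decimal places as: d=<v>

d^3_{1,-2}(β=0.7375) via Wigner's sum:
c=cos(0.7375/2)=0.932779, s=sin(0.7375/2)=0.360450; N=√[24·2·1·120]=75.894664
The bounds max(0,m−m')=0 and min(l+m,l−m')=1 give 2 terms
  k=0: (−1)^3·75.8947/(12)·0.9328^3·0.3604^3 = -0.240381
  k=1: (−1)^4·75.8947/(24)·0.9328^1·0.3604^5 = +0.017947
d^3_{1,-2}(0.7375) = -0.240381 +0.017947 = -0.222433

d=-0.2224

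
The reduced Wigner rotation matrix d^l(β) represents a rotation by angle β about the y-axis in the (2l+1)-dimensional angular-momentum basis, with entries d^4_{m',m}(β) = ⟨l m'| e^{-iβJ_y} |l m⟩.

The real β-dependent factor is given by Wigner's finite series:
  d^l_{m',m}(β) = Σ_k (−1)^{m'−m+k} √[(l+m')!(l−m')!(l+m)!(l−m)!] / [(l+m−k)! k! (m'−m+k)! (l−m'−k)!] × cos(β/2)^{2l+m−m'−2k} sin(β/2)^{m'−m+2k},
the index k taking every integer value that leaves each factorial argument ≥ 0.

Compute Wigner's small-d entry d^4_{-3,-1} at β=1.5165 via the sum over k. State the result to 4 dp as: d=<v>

d=-0.2722

d^4_{-3,-1}(β=1.5165) via Wigner's sum:
Half-angle: c=0.726041, s=0.687652. N=√(1·5040·6·120)=1904.940944
k∈{2,3} keeps every argument non-negative
  k=2: (−1)^0·1904.9409/(240)·0.7260^6·0.6877^2 = +0.549759
  k=3: (−1)^1·1904.9409/(144)·0.7260^4·0.6877^4 = -0.821934
d^4_{-3,-1}(1.5165) = +0.549759 -0.821934 = -0.272175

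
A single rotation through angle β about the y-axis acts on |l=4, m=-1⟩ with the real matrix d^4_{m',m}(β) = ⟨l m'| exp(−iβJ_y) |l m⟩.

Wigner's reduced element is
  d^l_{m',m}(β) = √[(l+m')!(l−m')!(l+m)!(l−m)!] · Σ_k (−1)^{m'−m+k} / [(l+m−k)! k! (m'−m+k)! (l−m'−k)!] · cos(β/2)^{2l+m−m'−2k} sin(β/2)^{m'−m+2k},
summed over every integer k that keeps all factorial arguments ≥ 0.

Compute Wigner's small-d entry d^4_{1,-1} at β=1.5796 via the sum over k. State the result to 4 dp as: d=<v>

d=-0.3714

d^4_{1,-1}(β=1.5796) via Wigner's sum:
c=cos(1.5796/2)=0.703987, s=sin(1.5796/2)=0.710212; N=√[120·6·6·120]=720.000000
Admissible k: 0..3 (factorial args all ≥0)
  k=0: (−1)^2·720.0000/(72)·0.7040^6·0.7102^2 = +0.613996
  k=1: (−1)^3·720.0000/(24)·0.7040^4·0.7102^4 = -1.874709
  k=2: (−1)^4·720.0000/(48)·0.7040^2·0.7102^6 = +0.954005
  k=3: (−1)^5·720.0000/(720)·0.7040^0·0.7102^8 = -0.064730
d^4_{1,-1}(1.5796) = +0.613996 -1.874709 +0.954005 -0.064730 = -0.371438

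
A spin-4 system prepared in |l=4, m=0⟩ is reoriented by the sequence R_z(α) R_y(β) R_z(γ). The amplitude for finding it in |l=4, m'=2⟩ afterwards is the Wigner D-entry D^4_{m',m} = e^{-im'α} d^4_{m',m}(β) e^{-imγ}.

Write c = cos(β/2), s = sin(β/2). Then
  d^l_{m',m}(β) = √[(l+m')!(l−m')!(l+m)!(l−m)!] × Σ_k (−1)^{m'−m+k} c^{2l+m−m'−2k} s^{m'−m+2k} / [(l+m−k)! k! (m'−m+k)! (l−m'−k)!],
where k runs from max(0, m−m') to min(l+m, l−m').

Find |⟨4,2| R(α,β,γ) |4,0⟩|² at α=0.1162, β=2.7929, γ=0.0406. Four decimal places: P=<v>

P=0.0572

D^4_{2,0}(0.1162,2.7929,0.0406) = e^{-i·2·0.1162}·d^4_{2,0}(2.7929)·e^{-i·0·0.0406}. Compute d first:
With c≡cos(β/2)=0.173464 and s≡sin(β/2)=0.984840, N=[720·2·24·24]^{1/2}=910.735966
The bounds max(0,m−m')=0 and min(l+m,l−m')=2 give 3 terms
  k=0: (−1)^2·910.7360/(96)·0.1735^6·0.9848^2 = +0.000251
  k=1: (−1)^3·910.7360/(36)·0.1735^4·0.9848^4 = -0.021547
  k=2: (−1)^4·910.7360/(96)·0.1735^2·0.9848^6 = +0.260457
d^4_{2,0}(2.7929) = +0.000251 -0.021547 +0.260457 = +0.239161
|D^4_{2,0}|² = |d^4_{2,0}(β)|² = (+0.239161)² = 0.057198 (the z-rotation phases have unit modulus)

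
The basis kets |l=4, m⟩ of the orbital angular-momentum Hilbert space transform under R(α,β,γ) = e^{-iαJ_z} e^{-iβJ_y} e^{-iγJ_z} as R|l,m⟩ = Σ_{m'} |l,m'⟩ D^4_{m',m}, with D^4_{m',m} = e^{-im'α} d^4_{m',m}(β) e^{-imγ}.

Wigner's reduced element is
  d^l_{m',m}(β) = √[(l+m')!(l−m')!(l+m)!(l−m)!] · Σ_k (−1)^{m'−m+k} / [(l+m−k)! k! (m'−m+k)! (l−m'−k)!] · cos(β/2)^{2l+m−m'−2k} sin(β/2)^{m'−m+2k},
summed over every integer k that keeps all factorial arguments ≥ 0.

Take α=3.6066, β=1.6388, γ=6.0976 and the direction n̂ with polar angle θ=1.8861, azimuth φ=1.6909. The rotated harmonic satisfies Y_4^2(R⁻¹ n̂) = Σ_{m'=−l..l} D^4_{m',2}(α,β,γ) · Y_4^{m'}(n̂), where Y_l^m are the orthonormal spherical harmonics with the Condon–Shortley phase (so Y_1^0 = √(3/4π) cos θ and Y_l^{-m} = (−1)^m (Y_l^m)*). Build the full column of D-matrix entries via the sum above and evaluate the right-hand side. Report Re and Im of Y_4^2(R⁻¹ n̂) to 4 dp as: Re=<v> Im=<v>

Need the full column D^4_{m',2} for m'=−4..4 at α=3.6066, β=1.6388, γ=6.0976.
cos(β/2)=0.682660, sin(β/2)=0.730736
d^4_{-4,2}: single k=6 term ⇒ +0.375450;  D = -0.230314+0.296510i
d^4_{-3,2}: k∈[5..6] ⇒ +0.744049 -0.284180 = +0.459870;  D = +0.089286-0.451119i
d^4_{-2,2}: k∈[4..6] ⇒ +0.928862 -0.851440 +0.081299 = +0.158721;  D = +0.042276+0.152987i
d^4_{-1,2}: k∈[3..5] ⇒ +0.818123 -1.406121 +0.322230 = -0.265768;  D = +0.178146+0.197223i
d^4_{0,2}: k∈[2..4] ⇒ +0.512706 -1.566571 +0.673123 = -0.380742;  D = -0.354815-0.138098i
d^4_{1,2}: k∈[1..3] ⇒ +0.214204 -1.227185 +0.937414 = -0.075567;  D = +0.075234-0.007081i
d^4_{2,2}: k∈[0..2] ⇒ +0.047167 -0.648528 +0.928862 = +0.327501;  D = +0.277678-0.173643i
d^4_{3,2}: k∈[0..1] ⇒ -0.188910 +0.649365 = +0.460455;  D = -0.239474+0.393283i
d^4_{4,2}: single k=0 term ⇒ +0.285974;  D = +0.023406-0.285014i
Y_4^{m'}(θ=1.8861,φ=1.6909) and Σ D·Y over m':
  (-0.2303+0.2965i)·(+0.3206-0.1671i)  (+0.0893-0.4511i)·(-0.1176-0.3121i)  (+0.0423+0.1530i)·(+0.0960-0.0235i)  (+0.1781+0.1972i)·(-0.0389-0.3222i)  (-0.3548-0.1381i)·(+0.0464+0.0000i)  (+0.0752-0.0071i)·(+0.0389-0.3222i)  (+0.2777-0.1736i)·(+0.0960+0.0235i)  (-0.2395+0.3933i)·(+0.1176-0.3121i)  (+0.0234-0.2850i)·(+0.3206+0.1671i)
Y_4^2(R⁻¹ n̂) = +0.053298+0.099804i

Re=0.0533 Im=0.0998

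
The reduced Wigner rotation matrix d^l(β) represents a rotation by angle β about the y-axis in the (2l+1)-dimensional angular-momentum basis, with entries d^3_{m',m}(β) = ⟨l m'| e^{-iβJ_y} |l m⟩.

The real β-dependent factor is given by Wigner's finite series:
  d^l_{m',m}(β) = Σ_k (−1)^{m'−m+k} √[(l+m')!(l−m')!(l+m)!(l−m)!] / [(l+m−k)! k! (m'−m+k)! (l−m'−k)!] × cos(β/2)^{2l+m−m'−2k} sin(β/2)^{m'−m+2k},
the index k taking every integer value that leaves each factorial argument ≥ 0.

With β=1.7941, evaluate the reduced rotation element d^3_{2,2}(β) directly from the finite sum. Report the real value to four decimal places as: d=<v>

d=-0.4037

d^3_{2,2}(β=1.7941) via Wigner's sum:
Half-angle: c=0.623918, s=0.781490. N=√(120·1·120·1)=120.000000
k: max(0,(2)−(2))=0 … min(3+(2),3−(2))=1
  k=0: (−1)^0·120.0000/(120)·0.6239^6·0.7815^0 = +0.058988
  k=1: (−1)^1·120.0000/(24)·0.6239^4·0.7815^2 = -0.462729
d^3_{2,2}(1.7941) = +0.058988 -0.462729 = -0.403741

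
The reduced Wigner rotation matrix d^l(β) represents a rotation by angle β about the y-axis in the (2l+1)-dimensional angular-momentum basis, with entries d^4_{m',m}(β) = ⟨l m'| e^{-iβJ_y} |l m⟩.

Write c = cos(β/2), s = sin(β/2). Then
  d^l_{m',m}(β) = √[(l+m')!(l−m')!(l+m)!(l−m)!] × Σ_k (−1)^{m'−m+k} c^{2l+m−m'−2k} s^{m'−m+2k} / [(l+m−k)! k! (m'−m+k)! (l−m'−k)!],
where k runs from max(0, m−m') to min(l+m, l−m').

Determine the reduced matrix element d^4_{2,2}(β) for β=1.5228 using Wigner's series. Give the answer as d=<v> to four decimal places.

d^4_{2,2}(β=1.5228) via Wigner's sum:
With c≡cos(β/2)=0.723871 and s≡sin(β/2)=0.689936, N=[720·2·720·2]^{1/2}=1440.000000
The bounds max(0,m−m')=0 and min(l+m,l−m')=2 give 3 terms
  k=0: (−1)^0·1440.0000/(1440)·0.7239^8·0.6899^0 = +0.075386
  k=1: (−1)^1·1440.0000/(120)·0.7239^6·0.6899^2 = -0.821797
  k=2: (−1)^2·1440.0000/(96)·0.7239^4·0.6899^4 = +0.933189
d^4_{2,2}(1.5228) = +0.075386 -0.821797 +0.933189 = +0.186777

d=0.1868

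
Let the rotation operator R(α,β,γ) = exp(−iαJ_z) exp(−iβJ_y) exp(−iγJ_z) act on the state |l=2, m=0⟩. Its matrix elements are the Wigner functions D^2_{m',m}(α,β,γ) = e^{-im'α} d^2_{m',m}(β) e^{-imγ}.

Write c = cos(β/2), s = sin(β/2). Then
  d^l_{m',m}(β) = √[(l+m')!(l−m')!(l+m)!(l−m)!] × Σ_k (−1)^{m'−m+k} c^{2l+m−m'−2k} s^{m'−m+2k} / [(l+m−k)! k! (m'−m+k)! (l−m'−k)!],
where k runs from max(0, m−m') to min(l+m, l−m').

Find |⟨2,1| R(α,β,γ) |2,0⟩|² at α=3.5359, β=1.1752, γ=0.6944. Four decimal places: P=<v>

P=0.1897

First d^2_{1,0}(β=1.1752), then the phase factors e^{-i(1)α} and e^{-i(0)γ}:
With c≡cos(β/2)=0.832274 and s≡sin(β/2)=0.554365, N=[6·1·2·2]^{1/2}=4.898979
Admissible k: 0..1 (factorial args all ≥0)
  k=0: (−1)^1·4.8990/(2)·0.8323^3·0.5544^1 = -0.782834
  k=1: (−1)^2·4.8990/(2)·0.8323^1·0.5544^3 = +0.347320
d^2_{1,0}(1.1752) = -0.782834 +0.347320 = -0.435515
|D^2_{1,0}|² = |d^2_{1,0}(β)|² = (-0.435515)² = 0.189673 (the z-rotation phases have unit modulus)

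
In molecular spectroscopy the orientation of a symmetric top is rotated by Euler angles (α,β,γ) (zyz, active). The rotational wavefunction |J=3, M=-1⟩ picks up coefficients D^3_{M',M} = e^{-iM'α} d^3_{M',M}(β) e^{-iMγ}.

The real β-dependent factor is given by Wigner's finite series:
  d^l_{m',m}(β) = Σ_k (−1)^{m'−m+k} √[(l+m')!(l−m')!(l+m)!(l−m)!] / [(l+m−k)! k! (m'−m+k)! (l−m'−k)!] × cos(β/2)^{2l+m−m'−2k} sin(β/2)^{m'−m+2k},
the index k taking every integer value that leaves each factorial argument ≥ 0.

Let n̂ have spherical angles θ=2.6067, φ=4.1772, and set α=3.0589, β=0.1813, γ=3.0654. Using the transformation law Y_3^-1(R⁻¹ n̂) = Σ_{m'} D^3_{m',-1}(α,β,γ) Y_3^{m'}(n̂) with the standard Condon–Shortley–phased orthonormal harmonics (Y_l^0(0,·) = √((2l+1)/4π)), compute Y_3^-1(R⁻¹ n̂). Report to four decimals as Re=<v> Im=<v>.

Need the full column D^3_{m',-1} for m'=−3..3 at α=3.0589, β=0.1813, γ=3.0654.
cos(β/2)=0.995894, sin(β/2)=0.090526
d^3_{-3,-1}: single k=2 term ⇒ +0.031221;  D = +0.029594-0.009947i
d^3_{-2,-1}: k∈[1..2] ⇒ +0.280439 -0.004634 = +0.275805;  D = -0.267796+0.065982i
d^3_{-1,-1}: k∈[0..2] ⇒ +0.975616 -0.064489 +0.000400 = +0.911526;  D = +0.900045-0.144220i
d^3_{0,-1}: k∈[0..2] ⇒ -0.307206 +0.007615 -0.000021 = -0.299612;  D = +0.298742-0.022806i
d^3_{1,-1}: k∈[0..2] ⇒ +0.048367 -0.000533 +0.000001 = +0.047835;  D = +0.047834+0.000311i
d^3_{2,-1}: k∈[0..1] ⇒ -0.004634 +0.000019 = -0.004615;  D = +0.004597+0.000411i
d^3_{3,-1}: single k=0 term ⇒ +0.000258;  D = +0.000254+0.000044i
Y_3^{m'}(θ=2.6067,φ=4.1772) and Σ D·Y over m':
  (+0.0296-0.0099i)·(+0.0552+0.0019i)  (-0.2678+0.0660i)·(+0.1096+0.2005i)  (+0.9000-0.1442i)·(-0.2269+0.3827i)  (+0.2987-0.0228i)·(-0.2250+0.0000i)  (+0.0478+0.0003i)·(+0.2269+0.3827i)  (+0.0046+0.0004i)·(+0.1096-0.2005i)  (+0.0003+0.0000i)·(-0.0552+0.0019i)
Y_3^-1(R⁻¹ n̂) = -0.245872+0.352877i

Re=-0.2459 Im=0.3529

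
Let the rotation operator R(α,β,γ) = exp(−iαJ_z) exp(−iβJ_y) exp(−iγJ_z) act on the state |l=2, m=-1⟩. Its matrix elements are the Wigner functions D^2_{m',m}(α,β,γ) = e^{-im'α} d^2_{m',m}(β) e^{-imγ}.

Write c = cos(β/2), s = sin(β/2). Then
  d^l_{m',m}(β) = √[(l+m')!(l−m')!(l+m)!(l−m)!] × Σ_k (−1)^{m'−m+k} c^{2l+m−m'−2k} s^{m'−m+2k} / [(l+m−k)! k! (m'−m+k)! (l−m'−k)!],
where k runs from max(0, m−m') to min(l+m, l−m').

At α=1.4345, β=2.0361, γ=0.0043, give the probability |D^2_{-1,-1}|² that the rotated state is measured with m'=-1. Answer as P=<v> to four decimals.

P=0.2736

First d^2_{-1,-1}(β=2.0361), then the phase factors e^{-i(-1)α} and e^{-i(-1)γ}:
With c≡cos(β/2)=0.525027 and s≡sin(β/2)=0.851086, N=[1·6·1·6]^{1/2}=6.000000
The bounds max(0,m−m')=0 and min(l+m,l−m')=1 give 2 terms
  k=0: (−1)^0·6.0000/(6)·0.5250^4·0.8511^0 = +0.075985
  k=1: (−1)^1·6.0000/(2)·0.5250^2·0.8511^2 = -0.599005
d^2_{-1,-1}(2.0361) = +0.075985 -0.599005 = -0.523021
|D^2_{-1,-1}|² = |d^2_{-1,-1}(β)|² = (-0.523021)² = 0.273551 (the z-rotation phases have unit modulus)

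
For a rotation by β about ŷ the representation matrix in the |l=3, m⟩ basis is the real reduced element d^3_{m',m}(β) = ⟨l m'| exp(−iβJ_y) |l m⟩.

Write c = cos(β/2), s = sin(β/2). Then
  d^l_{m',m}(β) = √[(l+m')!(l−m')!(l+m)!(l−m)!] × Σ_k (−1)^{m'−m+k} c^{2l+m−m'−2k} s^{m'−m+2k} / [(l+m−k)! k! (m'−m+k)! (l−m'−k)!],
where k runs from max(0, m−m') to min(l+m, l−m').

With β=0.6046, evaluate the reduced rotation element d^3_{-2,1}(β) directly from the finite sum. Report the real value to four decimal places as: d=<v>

d^3_{-2,1}(β=0.6046) via Wigner's sum:
With c≡cos(β/2)=0.954654 and s≡sin(β/2)=0.297717, N=[1·120·24·2]^{1/2}=75.894664
Admissible k: 3..4 (factorial args all ≥0)
  k=3: (−1)^0·75.8947/(12)·0.9547^3·0.2977^3 = +0.145204
  k=4: (−1)^1·75.8947/(24)·0.9547^1·0.2977^5 = -0.007061
d^3_{-2,1}(0.6046) = +0.145204 -0.007061 = +0.138143

d=0.1381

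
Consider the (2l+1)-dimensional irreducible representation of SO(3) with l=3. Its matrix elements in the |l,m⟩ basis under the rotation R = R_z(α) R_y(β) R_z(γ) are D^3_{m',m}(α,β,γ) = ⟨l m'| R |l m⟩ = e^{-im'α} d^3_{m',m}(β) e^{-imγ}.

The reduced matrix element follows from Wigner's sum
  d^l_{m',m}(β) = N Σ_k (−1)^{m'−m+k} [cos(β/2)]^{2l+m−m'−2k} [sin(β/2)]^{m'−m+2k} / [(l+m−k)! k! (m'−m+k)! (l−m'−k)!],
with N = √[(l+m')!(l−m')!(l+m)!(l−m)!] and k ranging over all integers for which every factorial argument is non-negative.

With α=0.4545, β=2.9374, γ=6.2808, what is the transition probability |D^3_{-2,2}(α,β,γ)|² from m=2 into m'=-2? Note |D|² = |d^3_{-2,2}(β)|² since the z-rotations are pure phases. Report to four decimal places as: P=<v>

P=0.8433

D^3_{-2,2}(0.4545,2.9374,6.2808) = e^{-i·-2·0.4545}·d^3_{-2,2}(2.9374)·e^{-i·2·6.2808}. Compute d first:
c=cos(2.9374/2)=0.101919, s=sin(2.9374/2)=0.994793; N=√[1·120·120·1]=120.000000
k∈{4,5} keeps every argument non-negative
  k=4: (−1)^0·120.0000/(24)·0.1019^2·0.9948^4 = +0.050864
  k=5: (−1)^1·120.0000/(120)·0.1019^0·0.9948^6 = -0.969160
d^3_{-2,2}(2.9374) = +0.050864 -0.969160 = -0.918296
|D^3_{-2,2}|² = |d^3_{-2,2}(β)|² = (-0.918296)² = 0.843268 (the z-rotation phases have unit modulus)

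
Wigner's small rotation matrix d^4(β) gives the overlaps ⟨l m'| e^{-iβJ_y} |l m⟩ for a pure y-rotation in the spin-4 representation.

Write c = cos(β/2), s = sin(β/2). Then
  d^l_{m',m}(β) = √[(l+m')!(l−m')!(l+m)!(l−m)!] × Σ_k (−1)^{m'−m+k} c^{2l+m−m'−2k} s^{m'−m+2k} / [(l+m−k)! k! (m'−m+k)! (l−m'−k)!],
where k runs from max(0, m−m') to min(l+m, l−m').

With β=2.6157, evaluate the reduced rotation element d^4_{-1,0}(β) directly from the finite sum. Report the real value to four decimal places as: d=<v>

d=-0.5427

d^4_{-1,0}(β=2.6157) via Wigner's sum:
With c≡cos(β/2)=0.259927 and s≡sin(β/2)=0.965628, N=[6·120·24·24]^{1/2}=643.987578
k: max(0,(0)−(-1))=1 … min(4+(0),4−(-1))=4
  k=1: (−1)^0·643.9876/(144)·0.2599^7·0.9656^1 = +0.000346
  k=2: (−1)^1·643.9876/(24)·0.2599^5·0.9656^3 = -0.028665
  k=3: (−1)^2·643.9876/(24)·0.2599^3·0.9656^5 = +0.395612
  k=4: (−1)^3·643.9876/(144)·0.2599^1·0.9656^7 = -0.909989
d^4_{-1,0}(2.6157) = +0.000346 -0.028665 +0.395612 -0.909989 = -0.542696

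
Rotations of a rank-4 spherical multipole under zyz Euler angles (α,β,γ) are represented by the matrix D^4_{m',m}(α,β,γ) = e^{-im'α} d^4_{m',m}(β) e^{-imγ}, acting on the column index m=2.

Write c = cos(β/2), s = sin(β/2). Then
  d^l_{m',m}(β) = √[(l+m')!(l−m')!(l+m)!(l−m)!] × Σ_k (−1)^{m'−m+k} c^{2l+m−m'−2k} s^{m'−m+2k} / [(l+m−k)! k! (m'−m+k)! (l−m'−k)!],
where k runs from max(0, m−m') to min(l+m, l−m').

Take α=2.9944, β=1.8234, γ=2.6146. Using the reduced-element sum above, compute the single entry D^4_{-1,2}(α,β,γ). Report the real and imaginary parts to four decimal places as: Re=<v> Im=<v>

D^4_{-1,2}(2.9944,1.8234,2.6146) = e^{-i·-1·2.9944}·d^4_{-1,2}(1.8234)·e^{-i·2·2.6146}. Compute d first:
With c≡cos(β/2)=0.612403 and s≡sin(β/2)=0.790546, N=[6·120·720·2]^{1/2}=1018.233765
k: max(0,(2)−(-1))=3 … min(4+(2),4−(-1))=5
  k=3: (−1)^0·1018.2338/(72)·0.6124^5·0.7905^3 = +0.601841
  k=4: (−1)^1·1018.2338/(48)·0.6124^3·0.7905^5 = -1.504365
  k=5: (−1)^2·1018.2338/(240)·0.6124^1·0.7905^7 = +0.501376
d^4_{-1,2}(1.8234) = +0.601841 -1.504365 +0.501376 = -0.401148
D = (-0.989187+0.146662i)·(-0.401148)·(+0.494110+0.869399i) = +0.247217+0.315917i

Re=0.2472 Im=0.3159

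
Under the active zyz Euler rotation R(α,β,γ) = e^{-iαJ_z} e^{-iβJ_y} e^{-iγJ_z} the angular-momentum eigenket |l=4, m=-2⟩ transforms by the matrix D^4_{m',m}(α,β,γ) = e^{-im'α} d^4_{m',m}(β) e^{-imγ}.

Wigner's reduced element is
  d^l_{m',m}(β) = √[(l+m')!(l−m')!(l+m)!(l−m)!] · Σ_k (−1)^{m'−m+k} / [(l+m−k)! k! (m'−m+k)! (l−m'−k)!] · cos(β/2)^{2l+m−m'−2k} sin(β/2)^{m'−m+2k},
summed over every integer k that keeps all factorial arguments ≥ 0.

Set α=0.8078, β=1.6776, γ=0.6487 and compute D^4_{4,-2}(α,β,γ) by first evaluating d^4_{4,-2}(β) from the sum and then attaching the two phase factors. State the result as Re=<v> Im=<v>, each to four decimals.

Split into d^4_{4,-2}(β=1.6776) × two z-phases.
With c≡cos(β/2)=0.668356 and s≡sin(β/2)=0.743842, N=[40320·1·2·720]^{1/2}=7619.763776
Admissible k: 0..0 (factorial args all ≥0)
  k=0: (−1)^6·7619.7638/(1440)·0.6684^2·0.7438^6 = +0.400385
d^4_{4,-2}(1.6776) = +0.400385
Attach z-rotation phases: D = e^{-i(4)(0.8078)}·(+0.400385)·e^{-i(-2)(0.6487)} = -0.142170-0.374293i

Re=-0.1422 Im=-0.3743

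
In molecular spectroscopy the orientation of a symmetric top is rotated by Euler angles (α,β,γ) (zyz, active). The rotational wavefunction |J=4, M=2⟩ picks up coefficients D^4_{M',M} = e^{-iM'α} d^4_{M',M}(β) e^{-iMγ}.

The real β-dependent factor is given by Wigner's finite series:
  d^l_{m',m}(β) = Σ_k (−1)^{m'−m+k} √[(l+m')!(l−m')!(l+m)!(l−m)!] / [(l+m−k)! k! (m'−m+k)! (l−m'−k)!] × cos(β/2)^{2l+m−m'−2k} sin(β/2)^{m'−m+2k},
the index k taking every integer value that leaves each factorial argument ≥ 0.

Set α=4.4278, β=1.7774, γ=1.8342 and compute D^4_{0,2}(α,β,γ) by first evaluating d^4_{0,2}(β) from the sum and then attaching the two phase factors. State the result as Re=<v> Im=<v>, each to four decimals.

D^4_{0,2}(4.4278,1.7774,1.8342) = e^{-i·0·4.4278}·d^4_{0,2}(1.7774)·e^{-i·2·1.8342}. Compute d first:
Half-angle: c=0.630422, s=0.776253. N=√(24·24·720·2)=910.735966
k∈{2,3,4} keeps every argument non-negative
  k=2: (−1)^0·910.7360/(96)·0.6304^6·0.7763^2 = +0.358851
  k=3: (−1)^1·910.7360/(36)·0.6304^4·0.7763^4 = -1.450866
  k=4: (−1)^2·910.7360/(96)·0.6304^2·0.7763^6 = +0.824903
d^4_{0,2}(1.7774) = +0.358851 -1.450866 +0.824903 = -0.267112
D = (+1.000000+0.000000i)·(-0.267112)·(-0.864417+0.502776i) = +0.230896-0.134298i

Re=0.2309 Im=-0.1343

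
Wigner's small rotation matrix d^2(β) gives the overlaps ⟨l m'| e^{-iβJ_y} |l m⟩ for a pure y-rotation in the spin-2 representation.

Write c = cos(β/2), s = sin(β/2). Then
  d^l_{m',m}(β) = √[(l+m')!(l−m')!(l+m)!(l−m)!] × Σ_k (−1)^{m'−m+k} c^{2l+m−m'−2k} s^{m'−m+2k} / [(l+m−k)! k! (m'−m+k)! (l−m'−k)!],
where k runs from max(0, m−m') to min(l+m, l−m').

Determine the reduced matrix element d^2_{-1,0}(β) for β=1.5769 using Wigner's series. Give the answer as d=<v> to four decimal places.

d^2_{-1,0}(β=1.5769) via Wigner's sum:
With c≡cos(β/2)=0.704946 and s≡sin(β/2)=0.709261, N=[1·6·2·2]^{1/2}=4.898979
k∈{1,2} keeps every argument non-negative
  k=1: (−1)^0·4.8990/(2)·0.7049^3·0.7093^1 = +0.608623
  k=2: (−1)^1·4.8990/(2)·0.7049^1·0.7093^3 = -0.616099
d^2_{-1,0}(1.5769) = +0.608623 -0.616099 = -0.007475

d=-0.0075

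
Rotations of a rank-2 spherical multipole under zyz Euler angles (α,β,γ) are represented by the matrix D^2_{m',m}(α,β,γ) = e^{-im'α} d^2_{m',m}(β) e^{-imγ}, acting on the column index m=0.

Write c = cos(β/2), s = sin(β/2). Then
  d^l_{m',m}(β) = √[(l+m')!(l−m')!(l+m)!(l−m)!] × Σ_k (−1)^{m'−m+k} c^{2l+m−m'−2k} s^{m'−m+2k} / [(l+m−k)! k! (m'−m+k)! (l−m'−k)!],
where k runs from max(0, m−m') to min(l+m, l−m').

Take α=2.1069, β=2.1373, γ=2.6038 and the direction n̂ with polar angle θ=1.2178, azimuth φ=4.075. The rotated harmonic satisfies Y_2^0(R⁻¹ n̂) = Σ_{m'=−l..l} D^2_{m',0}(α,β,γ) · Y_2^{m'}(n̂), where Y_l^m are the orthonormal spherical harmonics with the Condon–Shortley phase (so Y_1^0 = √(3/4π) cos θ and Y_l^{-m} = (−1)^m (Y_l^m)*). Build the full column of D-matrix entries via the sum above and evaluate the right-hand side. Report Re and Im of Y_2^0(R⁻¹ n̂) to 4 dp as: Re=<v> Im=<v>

Need the full column D^2_{m',0} for m'=−2..2 at α=2.1069, β=2.1373, γ=2.6038.
cos(β/2)=0.481308, sin(β/2)=0.876552
d^2_{-2,0}: single k=2 term ⇒ +0.435990;  D = -0.208485-0.382912i
d^2_{-1,0}: k∈[1..2] ⇒ +0.239399 -0.794019 = -0.554620;  D = +0.283295-0.476810i
d^2_{0,0}: k∈[0..2] ⇒ +0.053665 -0.711969 +0.590350 = -0.067954;  D = -0.067954+0.000000i
d^2_{1,0}: k∈[0..1] ⇒ -0.239399 +0.794019 = +0.554620;  D = -0.283295-0.476810i
d^2_{2,0}: single k=0 term ⇒ +0.435990;  D = -0.208485+0.382912i
Y_2^{m'}(θ=1.2178,φ=4.075) and Σ D·Y over m':
  (-0.2085-0.3829i)·(-0.0992-0.3253i)  (+0.2833-0.4768i)·(-0.1491+0.2014i)  (-0.0680+0.0000i)·(-0.2023+0.0000i)  (-0.2833-0.4768i)·(+0.1491+0.2014i)  (-0.2085+0.3829i)·(-0.0992+0.3253i)
Y_2^0(R⁻¹ n̂) = -0.086455+0.000000i

Re=-0.0865 Im=0.0000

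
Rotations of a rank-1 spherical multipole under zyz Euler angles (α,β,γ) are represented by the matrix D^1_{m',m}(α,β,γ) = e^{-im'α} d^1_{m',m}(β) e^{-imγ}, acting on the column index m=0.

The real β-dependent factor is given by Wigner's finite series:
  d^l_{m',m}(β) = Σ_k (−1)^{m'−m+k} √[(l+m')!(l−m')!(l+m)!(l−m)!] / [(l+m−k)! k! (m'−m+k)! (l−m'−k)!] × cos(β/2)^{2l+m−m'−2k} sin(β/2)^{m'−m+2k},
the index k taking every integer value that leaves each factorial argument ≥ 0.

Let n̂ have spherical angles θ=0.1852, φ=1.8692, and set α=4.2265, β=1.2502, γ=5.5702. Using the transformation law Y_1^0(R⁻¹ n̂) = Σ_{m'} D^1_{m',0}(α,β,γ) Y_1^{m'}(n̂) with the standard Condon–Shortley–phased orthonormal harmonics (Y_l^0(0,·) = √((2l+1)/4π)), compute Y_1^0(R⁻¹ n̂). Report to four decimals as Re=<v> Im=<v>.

Re=0.0909 Im=0.0000

Need the full column D^1_{m',0} for m'=−1..1 at α=4.2265, β=1.2502, γ=5.5702.
cos(β/2)=0.810905, sin(β/2)=0.585178
d^1_{-1,0}: single k=1 term ⇒ +0.671078;  D = -0.313390-0.593408i
d^1_{0,0}: k∈[0..1] ⇒ +0.657566 -0.342434 = +0.315133;  D = +0.315133+0.000000i
d^1_{1,0}: single k=0 term ⇒ -0.671078;  D = +0.313390-0.593408i
Y_1^{m'}(θ=0.1852,φ=1.8692) and Σ D·Y over m':
  (-0.3134-0.5934i)·(-0.0187-0.0608i)  (+0.3151+0.0000i)·(+0.4802+0.0000i)  (+0.3134-0.5934i)·(+0.0187-0.0608i)
Y_1^0(R⁻¹ n̂) = +0.090896+0.000000i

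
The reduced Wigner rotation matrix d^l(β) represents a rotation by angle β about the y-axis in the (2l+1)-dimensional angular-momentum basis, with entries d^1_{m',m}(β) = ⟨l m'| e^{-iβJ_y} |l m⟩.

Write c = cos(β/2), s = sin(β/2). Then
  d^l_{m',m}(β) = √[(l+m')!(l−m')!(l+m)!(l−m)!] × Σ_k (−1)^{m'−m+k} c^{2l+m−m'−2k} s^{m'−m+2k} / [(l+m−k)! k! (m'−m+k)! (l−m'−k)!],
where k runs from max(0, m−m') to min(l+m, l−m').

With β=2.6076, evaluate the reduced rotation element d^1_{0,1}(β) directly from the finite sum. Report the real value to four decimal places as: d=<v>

d^1_{0,1}(β=2.6076) via Wigner's sum:
Half-angle: c=0.263835, s=0.964568. N=√(1·1·2·1)=1.414214
Admissible k: 1..1 (factorial args all ≥0)
  k=1: (−1)^0·1.4142/(1)·0.2638^1·0.9646^1 = +0.359899
d^1_{0,1}(2.6076) = +0.359899

d=0.3599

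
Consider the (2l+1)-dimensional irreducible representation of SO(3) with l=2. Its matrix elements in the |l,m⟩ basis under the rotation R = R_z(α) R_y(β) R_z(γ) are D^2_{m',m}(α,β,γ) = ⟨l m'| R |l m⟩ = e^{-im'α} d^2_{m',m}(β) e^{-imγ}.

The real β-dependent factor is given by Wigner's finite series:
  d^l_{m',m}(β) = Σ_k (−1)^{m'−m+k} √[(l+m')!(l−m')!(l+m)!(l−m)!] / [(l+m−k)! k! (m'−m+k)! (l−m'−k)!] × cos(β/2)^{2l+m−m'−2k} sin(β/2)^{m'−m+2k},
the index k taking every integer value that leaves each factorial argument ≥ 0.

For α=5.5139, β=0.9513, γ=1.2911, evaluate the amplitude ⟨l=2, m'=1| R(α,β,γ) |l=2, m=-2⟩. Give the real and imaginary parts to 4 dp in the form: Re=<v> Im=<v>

Re=0.1670 Im=0.0356

D^2_{1,-2}(5.5139,0.9513,1.2911) = e^{-i·1·5.5139}·d^2_{1,-2}(0.9513)·e^{-i·-2·1.2911}. Compute d first:
With c≡cos(β/2)=0.888995 and s≡sin(β/2)=0.457916, N=[6·1·1·24]^{1/2}=12.000000
k: max(0,(-2)−(1))=0 … min(2+(-2),2−(1))=0
  k=0: (−1)^3·12.0000/(6)·0.8890^1·0.4579^3 = -0.170721
d^2_{1,-2}(0.9513) = -0.170721
Attach z-rotation phases: D = e^{-i(1)(5.5139)}·(-0.170721)·e^{-i(-2)(1.2911)} = +0.166975+0.035571i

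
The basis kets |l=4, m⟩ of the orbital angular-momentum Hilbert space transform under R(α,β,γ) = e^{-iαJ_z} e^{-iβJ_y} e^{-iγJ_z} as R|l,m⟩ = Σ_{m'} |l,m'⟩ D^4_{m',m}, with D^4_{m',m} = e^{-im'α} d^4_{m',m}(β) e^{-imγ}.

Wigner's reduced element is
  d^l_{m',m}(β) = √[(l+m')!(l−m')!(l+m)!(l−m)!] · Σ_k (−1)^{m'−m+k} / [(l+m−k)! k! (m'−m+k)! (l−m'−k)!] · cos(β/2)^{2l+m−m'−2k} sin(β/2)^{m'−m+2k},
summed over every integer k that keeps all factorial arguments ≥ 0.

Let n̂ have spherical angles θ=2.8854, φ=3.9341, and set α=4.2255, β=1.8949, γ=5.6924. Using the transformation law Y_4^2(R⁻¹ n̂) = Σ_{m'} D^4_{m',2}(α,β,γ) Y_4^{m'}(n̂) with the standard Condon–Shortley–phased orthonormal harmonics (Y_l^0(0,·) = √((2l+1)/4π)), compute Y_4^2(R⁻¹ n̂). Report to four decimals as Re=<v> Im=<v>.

Need the full column D^4_{m',2} for m'=−4..4 at α=4.2255, β=1.8949, γ=5.6924.
cos(β/2)=0.583755, sin(β/2)=0.811930
d^4_{-4,2}: single k=6 term ⇒ +0.516596;  D = +0.372311-0.358129i
d^4_{-3,2}: k∈[5..6] ⇒ +0.787898 -0.508070 = +0.279828;  D = +0.077089+0.269000i
d^4_{-2,2}: k∈[4..6] ⇒ +0.756987 -1.171529 +0.188863 = -0.225680;  D = +0.220825+0.046558i
d^4_{-1,2}: k∈[3..5] ⇒ +0.513127 -1.488987 +0.576097 = -0.399763;  D = -0.255905+0.307121i
d^4_{0,2}: k∈[2..4] ⇒ +0.247482 -1.276695 +0.926175 = -0.103037;  D = -0.039100-0.095331i
d^4_{1,2}: k∈[1..3] ⇒ +0.079574 -0.769690 +0.992658 = +0.302542;  D = -0.301100-0.029500i
d^4_{2,2}: k∈[0..2] ⇒ +0.013485 -0.313043 +0.756987 = +0.457429;  D = +0.252421-0.381477i
d^4_{3,2}: k∈[0..1] ⇒ -0.070178 +0.407282 = +0.337104;  D = +0.161425+0.295941i
d^4_{4,2}: single k=0 term ⇒ +0.138039;  D = -0.138028+0.001721i
Y_4^{m'}(θ=2.8854,φ=3.9341) and Σ D·Y over m':
  (+0.3723-0.3581i)·(-0.0018+0.0001i)  (+0.0771+0.2690i)·(-0.0142-0.0136i)  (+0.2208+0.0466i)·(-0.0017-0.1192i)  (-0.2559+0.3071i)·(+0.2891-0.2932i)  (-0.0391-0.0953i)·(+0.5898+0.0000i)  (-0.3011-0.0295i)·(-0.2891-0.2932i)  (+0.2524-0.3815i)·(-0.0017+0.1192i)  (+0.1614+0.2959i)·(+0.0142-0.0136i)  (-0.1380+0.0017i)·(-0.0018-0.0001i)
Y_4^2(R⁻¹ n̂) = +0.130120+0.206539i

Re=0.1301 Im=0.2065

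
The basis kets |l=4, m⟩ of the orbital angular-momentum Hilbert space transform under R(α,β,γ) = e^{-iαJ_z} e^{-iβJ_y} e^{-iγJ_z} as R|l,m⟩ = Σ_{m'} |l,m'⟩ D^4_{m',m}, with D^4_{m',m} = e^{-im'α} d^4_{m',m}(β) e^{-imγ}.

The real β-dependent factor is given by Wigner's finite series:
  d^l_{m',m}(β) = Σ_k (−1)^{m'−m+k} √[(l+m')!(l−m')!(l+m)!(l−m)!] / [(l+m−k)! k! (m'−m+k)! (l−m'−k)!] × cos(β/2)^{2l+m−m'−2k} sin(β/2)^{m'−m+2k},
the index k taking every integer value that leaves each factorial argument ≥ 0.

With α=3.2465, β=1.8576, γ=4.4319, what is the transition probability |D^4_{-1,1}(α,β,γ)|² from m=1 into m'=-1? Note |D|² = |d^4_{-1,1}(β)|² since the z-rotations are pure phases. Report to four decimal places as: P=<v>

D^4_{-1,1}(3.2465,1.8576,4.4319) = e^{-i·-1·3.2465}·d^4_{-1,1}(1.8576)·e^{-i·1·4.4319}. Compute d first:
Half-angle: c=0.598795, s=0.800902. N=√(6·120·120·6)=720.000000
The bounds max(0,m−m')=2 and min(l+m,l−m')=5 give 4 terms
  k=2: (−1)^0·720.0000/(72)·0.5988^6·0.8009^2 = +0.295685
  k=3: (−1)^1·720.0000/(24)·0.5988^4·0.8009^4 = -1.586912
  k=4: (−1)^2·720.0000/(48)·0.5988^2·0.8009^6 = +1.419464
  k=5: (−1)^3·720.0000/(720)·0.5988^0·0.8009^8 = -0.169291
d^4_{-1,1}(1.8576) = +0.295685 -1.586912 +1.419464 -0.169291 = -0.041054
|D^4_{-1,1}|² = |d^4_{-1,1}(β)|² = (-0.041054)² = 0.001685 (the z-rotation phases have unit modulus)

P=0.0017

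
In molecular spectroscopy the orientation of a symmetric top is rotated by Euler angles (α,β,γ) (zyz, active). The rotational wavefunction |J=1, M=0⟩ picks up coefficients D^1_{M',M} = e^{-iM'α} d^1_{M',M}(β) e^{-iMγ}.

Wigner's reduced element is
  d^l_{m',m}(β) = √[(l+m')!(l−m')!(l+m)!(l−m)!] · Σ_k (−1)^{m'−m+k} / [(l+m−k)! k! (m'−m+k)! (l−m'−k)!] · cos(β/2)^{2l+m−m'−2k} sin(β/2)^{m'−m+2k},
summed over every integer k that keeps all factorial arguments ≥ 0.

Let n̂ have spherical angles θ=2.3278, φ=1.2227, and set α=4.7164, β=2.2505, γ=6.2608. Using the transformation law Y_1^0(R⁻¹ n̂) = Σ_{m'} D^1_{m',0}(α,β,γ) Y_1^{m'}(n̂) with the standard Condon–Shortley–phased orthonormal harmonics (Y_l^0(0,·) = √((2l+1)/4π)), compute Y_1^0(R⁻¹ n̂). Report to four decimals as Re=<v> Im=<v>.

Re=-0.0484 Im=0.0000

Need the full column D^1_{m',0} for m'=−1..1 at α=4.7164, β=2.2505, γ=6.2608.
cos(β/2)=0.430951, sin(β/2)=0.902375
d^1_{-1,0}: single k=1 term ⇒ +0.549959;  D = +0.002206-0.549954i
d^1_{0,0}: k∈[0..1] ⇒ +0.185719 -0.814281 = -0.628563;  D = -0.628563+0.000000i
d^1_{1,0}: single k=0 term ⇒ -0.549959;  D = -0.002206-0.549954i
Y_1^{m'}(θ=2.3278,φ=1.2227) and Σ D·Y over m':
  (+0.0022-0.5500i)·(+0.0857-0.2361i)  (-0.6286+0.0000i)·(-0.3355+0.0000i)  (-0.0022-0.5500i)·(-0.0857-0.2361i)
Y_1^0(R⁻¹ n̂) = -0.048373+0.000000i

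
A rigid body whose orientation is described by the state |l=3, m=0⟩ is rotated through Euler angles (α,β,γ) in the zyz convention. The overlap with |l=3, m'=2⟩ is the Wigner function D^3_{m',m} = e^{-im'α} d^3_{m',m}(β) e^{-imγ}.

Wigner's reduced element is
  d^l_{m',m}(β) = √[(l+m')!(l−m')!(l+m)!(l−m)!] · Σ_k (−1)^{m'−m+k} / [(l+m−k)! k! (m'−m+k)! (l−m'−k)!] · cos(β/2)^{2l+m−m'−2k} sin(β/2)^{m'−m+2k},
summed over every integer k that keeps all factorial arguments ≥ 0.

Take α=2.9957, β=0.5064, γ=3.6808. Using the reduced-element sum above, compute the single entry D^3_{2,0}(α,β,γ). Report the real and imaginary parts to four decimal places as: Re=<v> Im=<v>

Re=0.2698 Im=0.0810

Split into d^3_{2,0}(β=0.5064) × two z-phases.
With c≡cos(β/2)=0.968116 and s≡sin(β/2)=0.250503, N=[120·1·6·6]^{1/2}=65.726707
k∈{0,1} keeps every argument non-negative
  k=0: (−1)^2·65.7267/(12)·0.9681^4·0.2505^2 = +0.301923
  k=1: (−1)^3·65.7267/(12)·0.9681^2·0.2505^4 = -0.020215
d^3_{2,0}(0.5064) = +0.301923 -0.020215 = +0.281708
D = (+0.957732+0.287663i)·(+0.281708)·(+1.000000+0.000000i) = +0.269801+0.081037i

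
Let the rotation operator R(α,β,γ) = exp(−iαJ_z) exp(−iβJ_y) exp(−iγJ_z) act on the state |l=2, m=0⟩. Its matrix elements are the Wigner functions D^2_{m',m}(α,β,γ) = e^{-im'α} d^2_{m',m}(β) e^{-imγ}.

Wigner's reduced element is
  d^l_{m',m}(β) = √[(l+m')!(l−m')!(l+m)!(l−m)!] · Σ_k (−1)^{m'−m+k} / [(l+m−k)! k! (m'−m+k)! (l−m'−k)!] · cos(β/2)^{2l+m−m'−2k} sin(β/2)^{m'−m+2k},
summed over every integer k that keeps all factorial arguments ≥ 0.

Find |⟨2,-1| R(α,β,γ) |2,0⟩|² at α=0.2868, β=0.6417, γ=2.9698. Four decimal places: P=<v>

Split into d^2_{-1,0}(β=0.6417) × two z-phases.
With c≡cos(β/2)=0.948968 and s≡sin(β/2)=0.315373, N=[1·6·2·2]^{1/2}=4.898979
k∈{1,2} keeps every argument non-negative
  k=1: (−1)^0·4.8990/(2)·0.9490^3·0.3154^1 = +0.660169
  k=2: (−1)^1·4.8990/(2)·0.9490^1·0.3154^3 = -0.072912
d^2_{-1,0}(0.6417) = +0.660169 -0.072912 = +0.587256
|D^2_{-1,0}|² = |d^2_{-1,0}(β)|² = (+0.587256)² = 0.344870 (the z-rotation phases have unit modulus)

P=0.3449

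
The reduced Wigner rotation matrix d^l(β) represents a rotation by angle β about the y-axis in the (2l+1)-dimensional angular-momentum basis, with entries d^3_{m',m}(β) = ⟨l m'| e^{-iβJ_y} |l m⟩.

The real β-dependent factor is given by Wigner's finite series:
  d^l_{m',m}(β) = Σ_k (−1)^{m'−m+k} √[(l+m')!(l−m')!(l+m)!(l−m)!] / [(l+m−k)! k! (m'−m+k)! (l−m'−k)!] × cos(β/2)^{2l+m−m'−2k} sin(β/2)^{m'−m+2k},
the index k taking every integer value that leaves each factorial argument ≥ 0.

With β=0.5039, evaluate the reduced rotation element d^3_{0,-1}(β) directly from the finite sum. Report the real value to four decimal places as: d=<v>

d^3_{0,-1}(β=0.5039) via Wigner's sum:
c=cos(0.5039/2)=0.968428, s=sin(0.5039/2)=0.249293; N=√[6·6·2·24]=41.569219
k∈{0,1,2} keeps every argument non-negative
  k=0: (−1)^1·41.5692/(12)·0.9684^5·0.2493^1 = -0.735593
  k=1: (−1)^2·41.5692/(4)·0.9684^3·0.2493^3 = +0.146232
  k=2: (−1)^3·41.5692/(12)·0.9684^1·0.2493^5 = -0.003230
d^3_{0,-1}(0.5039) = -0.735593 +0.146232 -0.003230 = -0.592590

d=-0.5926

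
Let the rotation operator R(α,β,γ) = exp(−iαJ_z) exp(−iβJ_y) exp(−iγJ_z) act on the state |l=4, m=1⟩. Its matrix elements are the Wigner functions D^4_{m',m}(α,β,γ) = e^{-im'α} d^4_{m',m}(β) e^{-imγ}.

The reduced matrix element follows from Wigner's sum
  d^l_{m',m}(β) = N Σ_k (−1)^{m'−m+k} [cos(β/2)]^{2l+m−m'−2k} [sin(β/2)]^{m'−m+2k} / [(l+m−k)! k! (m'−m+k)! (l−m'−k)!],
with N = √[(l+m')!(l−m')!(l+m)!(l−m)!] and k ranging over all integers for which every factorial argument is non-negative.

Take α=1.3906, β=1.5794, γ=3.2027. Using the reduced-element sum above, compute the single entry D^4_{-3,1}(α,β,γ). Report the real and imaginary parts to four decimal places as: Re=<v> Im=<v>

Re=0.1823 Im=0.2655

First d^4_{-3,1}(β=1.5794), then the phase factors e^{-i(-3)α} and e^{-i(1)γ}:
With c≡cos(β/2)=0.704058 and s≡sin(β/2)=0.710142, N=[1·5040·120·6]^{1/2}=1904.940944
The bounds max(0,m−m')=4 and min(l+m,l−m')=5 give 2 terms
  k=4: (−1)^0·1904.9409/(144)·0.7041^4·0.7101^4 = +0.826675
  k=5: (−1)^1·1904.9409/(240)·0.7041^2·0.7101^6 = -0.504614
d^4_{-3,1}(1.5794) = +0.826675 -0.504614 = +0.322061
D = (-0.514641-0.857406i)·(+0.322061)·(-0.998134+0.061069i) = +0.182300+0.265500i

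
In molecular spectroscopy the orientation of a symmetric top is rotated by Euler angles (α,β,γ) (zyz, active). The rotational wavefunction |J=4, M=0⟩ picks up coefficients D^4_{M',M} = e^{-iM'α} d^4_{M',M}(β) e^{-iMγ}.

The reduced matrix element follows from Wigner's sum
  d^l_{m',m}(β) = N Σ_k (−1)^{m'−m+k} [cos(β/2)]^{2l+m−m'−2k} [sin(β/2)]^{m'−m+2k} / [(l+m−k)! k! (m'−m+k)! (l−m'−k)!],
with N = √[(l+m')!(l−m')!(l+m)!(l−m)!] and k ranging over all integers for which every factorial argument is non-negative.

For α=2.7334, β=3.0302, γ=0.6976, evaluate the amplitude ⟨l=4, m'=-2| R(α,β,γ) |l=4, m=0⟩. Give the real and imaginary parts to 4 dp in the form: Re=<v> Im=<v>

First d^4_{-2,0}(β=3.0302), then the phase factors e^{-i(-2)α} and e^{-i(0)γ}:
Half-angle: c=0.055668, s=0.998449. N=√(2·720·24·24)=910.735966
The bounds max(0,m−m')=2 and min(l+m,l−m')=4 give 3 terms
  k=2: (−1)^0·910.7360/(96)·0.0557^6·0.9984^2 = +0.000000
  k=3: (−1)^1·910.7360/(36)·0.0557^4·0.9984^4 = -0.000241
  k=4: (−1)^2·910.7360/(96)·0.0557^2·0.9984^6 = +0.029126
d^4_{-2,0}(3.0302) = +0.000000 -0.000241 +0.029126 = +0.028885
Phases: e^{-i·(-2)·2.7334}=+0.684860-0.728675i, e^{-i·(0)·0.6976}=+1.000000+0.000000i ⇒ D=+0.019782-0.021048i

Re=0.0198 Im=-0.0210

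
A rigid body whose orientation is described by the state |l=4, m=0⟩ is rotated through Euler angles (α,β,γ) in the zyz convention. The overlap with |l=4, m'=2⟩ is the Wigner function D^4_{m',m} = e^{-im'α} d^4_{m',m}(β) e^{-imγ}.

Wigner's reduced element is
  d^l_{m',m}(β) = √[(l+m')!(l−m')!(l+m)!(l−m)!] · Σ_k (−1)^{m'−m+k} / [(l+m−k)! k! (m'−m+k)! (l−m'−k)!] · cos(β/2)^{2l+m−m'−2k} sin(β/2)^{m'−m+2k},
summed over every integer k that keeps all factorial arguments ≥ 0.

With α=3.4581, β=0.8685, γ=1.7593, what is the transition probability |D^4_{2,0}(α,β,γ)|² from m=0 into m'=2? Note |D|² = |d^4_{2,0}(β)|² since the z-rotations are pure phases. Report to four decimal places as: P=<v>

D^4_{2,0}(3.4581,0.8685,1.7593) = e^{-i·2·3.4581}·d^4_{2,0}(0.8685)·e^{-i·0·1.7593}. Compute d first:
c=cos(0.8685/2)=0.907186, s=sin(0.8685/2)=0.420730; N=√[720·2·24·24]=910.735966
k∈{0,1,2} keeps every argument non-negative
  k=0: (−1)^2·910.7360/(96)·0.9072^6·0.4207^2 = +0.936065
  k=1: (−1)^3·910.7360/(36)·0.9072^4·0.4207^4 = -0.536895
  k=2: (−1)^4·910.7360/(96)·0.9072^2·0.4207^6 = +0.043305
d^4_{2,0}(0.8685) = +0.936065 -0.536895 +0.043305 = +0.442475
|D^4_{2,0}|² = |d^4_{2,0}(β)|² = (+0.442475)² = 0.195784 (the z-rotation phases have unit modulus)

P=0.1958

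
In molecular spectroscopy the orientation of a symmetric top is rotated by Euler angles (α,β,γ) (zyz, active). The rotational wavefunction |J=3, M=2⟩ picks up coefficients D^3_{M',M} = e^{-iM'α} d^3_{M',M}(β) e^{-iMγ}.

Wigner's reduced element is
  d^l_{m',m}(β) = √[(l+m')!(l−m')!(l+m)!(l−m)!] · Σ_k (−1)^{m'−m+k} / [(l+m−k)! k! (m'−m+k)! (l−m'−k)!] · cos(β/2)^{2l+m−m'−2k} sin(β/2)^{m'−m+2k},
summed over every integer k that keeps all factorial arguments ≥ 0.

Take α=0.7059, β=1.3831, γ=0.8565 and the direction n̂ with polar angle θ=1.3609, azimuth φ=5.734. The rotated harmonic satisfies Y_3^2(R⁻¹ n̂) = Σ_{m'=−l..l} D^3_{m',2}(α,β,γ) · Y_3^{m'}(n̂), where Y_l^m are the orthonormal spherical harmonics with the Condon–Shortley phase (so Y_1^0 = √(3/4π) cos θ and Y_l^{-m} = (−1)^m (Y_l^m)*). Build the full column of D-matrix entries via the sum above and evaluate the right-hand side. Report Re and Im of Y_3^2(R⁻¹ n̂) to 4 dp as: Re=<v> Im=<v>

Need the full column D^3_{m',2} for m'=−3..3 at α=0.7059, β=1.3831, γ=0.8565.
cos(β/2)=0.770258, sin(β/2)=0.637732
d^3_{-3,2}: single k=5 term ⇒ +0.199023;  D = +0.182946+0.078364i
d^3_{-2,2}: k∈[4..5] ⇒ +0.490677 -0.067271 = +0.423406;  D = +0.404344-0.125610i
d^3_{-1,2}: k∈[3..4] ⇒ +0.749642 -0.256937 = +0.492704;  D = +0.263259-0.416476i
d^3_{0,2}: k∈[2..3] ⇒ +0.784120 -0.537509 = +0.246611;  D = -0.034951-0.244122i
d^3_{1,2}: k∈[1..2] ⇒ +0.546790 -0.749642 = -0.202852;  D = +0.152144+0.134168i
d^3_{2,2}: k∈[0..1] ⇒ +0.208842 -0.715801 = -0.506958;  D = +0.506887+0.008513i
d^3_{3,2}: single k=0 term ⇒ -0.423542;  D = +0.326895-0.269308i
Y_3^{m'}(θ=1.3609,φ=5.734) and Σ D·Y over m':
  (+0.1829+0.0784i)·(-0.0299+0.3892i)  (+0.4043-0.1256i)·(+0.0927+0.1814i)  (+0.2633-0.4165i)·(-0.2111-0.1292i)  (-0.0350-0.2441i)·(-0.2164+0.0000i)  (+0.1521+0.1342i)·(+0.2111-0.1292i)  (+0.5069+0.0085i)·(+0.0927-0.1814i)  (+0.3269-0.2693i)·(+0.0299+0.3892i)
Y_3^2(R⁻¹ n̂) = +0.135055+0.273965i

Re=0.1351 Im=0.2740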